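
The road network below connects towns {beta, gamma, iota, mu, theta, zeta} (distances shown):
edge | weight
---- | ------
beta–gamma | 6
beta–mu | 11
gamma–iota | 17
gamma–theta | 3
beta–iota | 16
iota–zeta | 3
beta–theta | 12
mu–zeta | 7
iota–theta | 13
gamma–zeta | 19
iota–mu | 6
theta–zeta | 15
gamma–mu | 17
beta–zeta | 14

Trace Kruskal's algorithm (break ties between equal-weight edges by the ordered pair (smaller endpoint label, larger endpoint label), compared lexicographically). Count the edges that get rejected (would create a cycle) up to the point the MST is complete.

1

Kruskal's algorithm — process edges by increasing weight (ties by edge label):
gamma–theta (3): add — endpoints in different components.
iota–zeta (3): add — endpoints in different components.
beta–gamma (6): add — endpoints in different components.
iota–mu (6): add — endpoints in different components.
mu–zeta (7): skip — zeta and mu already connected.
beta–mu (11): add — endpoints in different components.
Edges rejected before the tree was complete: 1.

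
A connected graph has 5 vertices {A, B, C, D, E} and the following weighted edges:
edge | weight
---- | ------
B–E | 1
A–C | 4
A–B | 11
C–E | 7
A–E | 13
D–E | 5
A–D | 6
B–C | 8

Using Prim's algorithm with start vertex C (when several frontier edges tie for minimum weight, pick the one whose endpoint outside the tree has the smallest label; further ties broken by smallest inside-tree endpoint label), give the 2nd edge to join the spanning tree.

Grow the tree from C using Prim:
Step 1: frontier [A–C 4, C–E 7, B–C 8] → take A–C (4); add A.
Step 2: frontier [A–D 6, A–B 11, A–E 13, C–E 7, B–C 8] → take A–D (6); add D.
Step 3: frontier [A–B 11, A–E 13, C–E 7, B–C 8, D–E 5] → take D–E (5); add E.
Step 4: frontier [A–B 11, B–C 8, B–E 1] → take B–E (1); add B.
The 2nd edge added is A–D.

A-D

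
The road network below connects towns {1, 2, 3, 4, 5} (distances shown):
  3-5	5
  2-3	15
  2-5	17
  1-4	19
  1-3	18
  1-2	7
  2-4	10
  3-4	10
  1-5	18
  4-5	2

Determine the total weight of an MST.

Prim, starting at 5.
Step 1: cheapest edge leaving the tree is 4-5 (2); add 4.
Step 2: cheapest edge leaving the tree is 3-5 (5); add 3.
Step 3: cheapest edge leaving the tree is 2-4 (10); add 2.
Step 4: cheapest edge leaving the tree is 1-2 (7); add 1.
MST edges: 4-5, 3-5, 2-4, 1-2; total weight 2+5+10+7 = 24.

24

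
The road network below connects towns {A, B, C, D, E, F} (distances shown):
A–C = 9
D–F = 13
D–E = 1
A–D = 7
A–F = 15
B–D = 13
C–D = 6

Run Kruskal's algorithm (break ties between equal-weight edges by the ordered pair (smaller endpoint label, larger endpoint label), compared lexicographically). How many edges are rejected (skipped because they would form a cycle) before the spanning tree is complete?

Kruskal: consider edges lightest-first.
D–E (1): add. Components now {A} {B} {C} {D,E} {F}
C–D (6): add. Components now {A} {B} {C,D,E} {F}
A–D (7): add. Components now {A,C,D,E} {B} {F}
A–C (9): skip — A and C already connected.
B–D (13): add. Components now {A,B,C,D,E} {F}
D–F (13): add. Components now {A,B,C,D,E,F}
Edges rejected before the tree was complete: 1.

1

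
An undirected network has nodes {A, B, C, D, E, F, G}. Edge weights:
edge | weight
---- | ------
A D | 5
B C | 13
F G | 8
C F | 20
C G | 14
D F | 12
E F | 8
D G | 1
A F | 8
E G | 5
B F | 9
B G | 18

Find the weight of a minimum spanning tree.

Grow the tree from F using Prim:
Step 1: cheapest edge leaving the tree is A F (8); add A.
Step 2: cheapest edge leaving the tree is A D (5); add D.
Step 3: cheapest edge leaving the tree is D G (1); add G.
Step 4: cheapest edge leaving the tree is E G (5); add E.
Step 5: cheapest edge leaving the tree is B F (9); add B.
Step 6: cheapest edge leaving the tree is B C (13); add C.
MST edges: A F, A D, D G, E G, B F, B C; total weight 8+5+1+5+9+13 = 41.

41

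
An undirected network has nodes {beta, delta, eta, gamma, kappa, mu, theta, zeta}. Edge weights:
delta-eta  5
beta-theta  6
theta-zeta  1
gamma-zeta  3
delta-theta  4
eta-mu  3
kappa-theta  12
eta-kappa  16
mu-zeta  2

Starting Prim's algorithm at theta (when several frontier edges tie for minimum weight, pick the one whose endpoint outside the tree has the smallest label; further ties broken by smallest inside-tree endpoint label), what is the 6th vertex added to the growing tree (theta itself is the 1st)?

Grow the tree from theta using Prim:
Step 1: frontier [theta-zeta 1, delta-theta 4, beta-theta 6, kappa-theta 12] → take theta-zeta (1); add zeta.
Step 2: frontier [delta-theta 4, beta-theta 6, kappa-theta 12, mu-zeta 2, gamma-zeta 3] → take mu-zeta (2); add mu.
Step 3: frontier [eta-mu 3, delta-theta 4, beta-theta 6, kappa-theta 12, gamma-zeta 3] → take eta-mu (3); add eta.
Step 4: frontier [delta-eta 5, eta-kappa 16, delta-theta 4, beta-theta 6, kappa-theta 12, gamma-zeta 3] → take gamma-zeta (3); add gamma.
Step 5: frontier [delta-eta 5, eta-kappa 16, delta-theta 4, beta-theta 6, kappa-theta 12] → take delta-theta (4); add delta.
Step 6: frontier [eta-kappa 16, beta-theta 6, kappa-theta 12] → take beta-theta (6); add beta.
Step 7: frontier [eta-kappa 16, kappa-theta 12] → take kappa-theta (12); add kappa.
Vertex order: theta, zeta, mu, eta, gamma, delta, beta, kappa. The 6th vertex is delta.

delta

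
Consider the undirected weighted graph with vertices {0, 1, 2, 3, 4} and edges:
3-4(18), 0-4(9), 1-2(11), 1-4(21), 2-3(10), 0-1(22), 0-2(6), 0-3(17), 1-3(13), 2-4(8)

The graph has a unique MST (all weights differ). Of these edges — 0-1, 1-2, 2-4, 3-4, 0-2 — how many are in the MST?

3

Sort edges by weight, then run Kruskal:
0-2 (6): add — endpoints in different components.
2-4 (8): add — endpoints in different components.
0-4 (9): skip — 0 and 4 already connected.
2-3 (10): add — endpoints in different components.
1-2 (11): add — endpoints in different components.
MST edge set: {0-2, 2-4, 2-3, 1-2}.
Of the listed edges, {1-2, 2-4, 0-2} are in the MST → 3.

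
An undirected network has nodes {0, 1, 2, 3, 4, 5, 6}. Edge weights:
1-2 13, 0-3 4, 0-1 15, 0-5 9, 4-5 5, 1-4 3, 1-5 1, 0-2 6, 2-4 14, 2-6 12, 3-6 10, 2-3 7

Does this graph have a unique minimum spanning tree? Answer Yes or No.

Yes

Sort edges by weight, then run Kruskal:
1-5 (1): add — endpoints in different components.
1-4 (3): add — endpoints in different components.
0-3 (4): add — endpoints in different components.
4-5 (5): skip — 4 and 5 already connected.
0-2 (6): add — endpoints in different components.
2-3 (7): skip — 2 and 3 already connected.
0-5 (9): add — endpoints in different components.
3-6 (10): add — endpoints in different components.
Every non-tree edge has weight strictly greater than the heaviest edge on the tree path between its endpoints, so the MST is unique.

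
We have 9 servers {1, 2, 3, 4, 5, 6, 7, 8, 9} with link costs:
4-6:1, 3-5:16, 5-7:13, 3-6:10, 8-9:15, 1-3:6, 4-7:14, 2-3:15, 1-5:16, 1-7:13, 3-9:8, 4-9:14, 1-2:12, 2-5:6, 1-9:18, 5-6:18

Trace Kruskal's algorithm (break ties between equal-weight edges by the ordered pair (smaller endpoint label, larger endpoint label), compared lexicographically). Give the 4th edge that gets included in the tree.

3-9

Kruskal: consider edges lightest-first.
4-6 (1): add — endpoints in different components.
1-3 (6): add — endpoints in different components.
2-5 (6): add — endpoints in different components.
3-9 (8): add — endpoints in different components.
3-6 (10): add — endpoints in different components.
1-2 (12): add — endpoints in different components.
1-7 (13): add — endpoints in different components.
5-7 (13): skip — 5 and 7 already connected.
4-7 (14): skip — 4 and 7 already connected.
4-9 (14): skip — 4 and 9 already connected.
2-3 (15): skip — 2 and 3 already connected.
8-9 (15): add — endpoints in different components.
The 4th edge added is 3-9.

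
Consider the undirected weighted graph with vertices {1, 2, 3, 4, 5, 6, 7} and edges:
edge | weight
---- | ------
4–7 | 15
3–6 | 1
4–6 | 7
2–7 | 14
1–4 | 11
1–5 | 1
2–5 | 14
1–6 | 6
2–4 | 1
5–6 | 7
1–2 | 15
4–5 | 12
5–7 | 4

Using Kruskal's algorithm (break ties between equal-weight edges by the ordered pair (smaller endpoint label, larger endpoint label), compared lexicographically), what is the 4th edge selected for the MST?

Kruskal's algorithm — process edges by increasing weight (ties by edge label):
1–5 (1): add. Components now {1,5} {2} {3} {4} {6} {7}
2–4 (1): add. Components now {1,5} {2,4} {3} {6} {7}
3–6 (1): add. Components now {1,5} {2,4} {3,6} {7}
5–7 (4): add. Components now {1,5,7} {2,4} {3,6}
1–6 (6): add. Components now {1,3,5,6,7} {2,4}
4–6 (7): add. Components now {1,2,3,4,5,6,7}
The 4th edge added is 5–7.

5-7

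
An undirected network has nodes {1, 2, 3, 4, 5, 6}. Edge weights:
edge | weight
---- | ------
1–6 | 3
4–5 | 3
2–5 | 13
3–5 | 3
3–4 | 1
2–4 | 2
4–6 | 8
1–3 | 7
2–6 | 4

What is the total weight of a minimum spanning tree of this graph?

13

Prim's algorithm from 3:
Step 1: frontier [3–4 1, 3–5 3, 1–3 7] → take 3–4 (1); add 4.
Step 2: frontier [3–5 3, 1–3 7, 2–4 2, 4–5 3, 4–6 8] → take 2–4 (2); add 2.
Step 3: frontier [2–6 4, 2–5 13, 3–5 3, 1–3 7, 4–5 3, 4–6 8] → take 3–5 (3); add 5.
Step 4: frontier [2–6 4, 1–3 7, 4–6 8] → take 2–6 (4); add 6.
Step 5: frontier [1–3 7, 1–6 3] → take 1–6 (3); add 1.
MST edges: 3–4, 2–4, 3–5, 2–6, 1–6; total weight 1+2+3+4+3 = 13.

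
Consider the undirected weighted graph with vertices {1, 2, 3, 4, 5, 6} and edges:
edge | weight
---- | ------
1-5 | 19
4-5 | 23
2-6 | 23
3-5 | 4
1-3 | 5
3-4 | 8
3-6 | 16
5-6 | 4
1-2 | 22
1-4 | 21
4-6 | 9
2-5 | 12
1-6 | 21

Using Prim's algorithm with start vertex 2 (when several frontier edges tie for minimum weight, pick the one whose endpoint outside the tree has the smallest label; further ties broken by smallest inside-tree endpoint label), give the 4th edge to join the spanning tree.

Grow the tree from 2 using Prim:
Step 1: frontier [2-5 12, 1-2 22, 2-6 23] → take 2-5 (12); add 5.
Step 2: frontier [1-2 22, 2-6 23, 3-5 4, 5-6 4, 1-5 19, 4-5 23] → take 3-5 (4); add 3.
Step 3: frontier [1-2 22, 2-6 23, 1-3 5, 3-4 8, 3-6 16, 5-6 4, 1-5 19, 4-5 23] → take 5-6 (4); add 6.
Step 4: frontier [1-2 22, 1-3 5, 3-4 8, 1-5 19, 4-5 23, 4-6 9, 1-6 21] → take 1-3 (5); add 1.
Step 5: frontier [1-4 21, 3-4 8, 4-5 23, 4-6 9] → take 3-4 (8); add 4.
The 4th edge added is 1-3.

1-3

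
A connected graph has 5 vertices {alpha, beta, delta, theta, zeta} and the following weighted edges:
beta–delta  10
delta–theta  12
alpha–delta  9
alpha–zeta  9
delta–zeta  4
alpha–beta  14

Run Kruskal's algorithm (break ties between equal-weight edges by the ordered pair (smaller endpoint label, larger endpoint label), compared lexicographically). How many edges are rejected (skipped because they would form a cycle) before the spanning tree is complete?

1

Sort edges by weight, then run Kruskal:
delta–zeta (4): add — endpoints in different components.
alpha–delta (9): add — endpoints in different components.
alpha–zeta (9): skip — zeta and alpha already connected.
beta–delta (10): add — endpoints in different components.
delta–theta (12): add — endpoints in different components.
Edges rejected before the tree was complete: 1.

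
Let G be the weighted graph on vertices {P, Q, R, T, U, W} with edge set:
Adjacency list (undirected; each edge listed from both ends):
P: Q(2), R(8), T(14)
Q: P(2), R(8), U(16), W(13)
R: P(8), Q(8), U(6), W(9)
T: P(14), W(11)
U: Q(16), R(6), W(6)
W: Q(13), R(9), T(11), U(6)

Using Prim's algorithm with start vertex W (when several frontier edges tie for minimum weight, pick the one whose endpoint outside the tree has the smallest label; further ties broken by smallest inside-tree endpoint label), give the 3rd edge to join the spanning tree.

Prim's algorithm from W:
Step 1: cheapest edge leaving the tree is U-W (6); add U.
Step 2: cheapest edge leaving the tree is R-U (6); add R.
Step 3: cheapest edge leaving the tree is P-R (8); add P.
Step 4: cheapest edge leaving the tree is P-Q (2); add Q.
Step 5: cheapest edge leaving the tree is T-W (11); add T.
The 3rd edge added is P-R.

P-R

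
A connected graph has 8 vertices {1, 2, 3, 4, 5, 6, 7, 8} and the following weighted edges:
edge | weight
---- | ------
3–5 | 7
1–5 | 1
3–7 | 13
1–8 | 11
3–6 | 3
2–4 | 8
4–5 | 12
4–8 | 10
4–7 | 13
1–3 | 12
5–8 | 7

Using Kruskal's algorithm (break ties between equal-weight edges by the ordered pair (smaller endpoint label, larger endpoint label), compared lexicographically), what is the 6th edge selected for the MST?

Kruskal: consider edges lightest-first.
1–5 (1): add — endpoints in different components.
3–6 (3): add — endpoints in different components.
3–5 (7): add — endpoints in different components.
5–8 (7): add — endpoints in different components.
2–4 (8): add — endpoints in different components.
4–8 (10): add — endpoints in different components.
1–8 (11): skip — 1 and 8 already connected.
1–3 (12): skip — 1 and 3 already connected.
4–5 (12): skip — 4 and 5 already connected.
3–7 (13): add — endpoints in different components.
The 6th edge added is 4–8.

4-8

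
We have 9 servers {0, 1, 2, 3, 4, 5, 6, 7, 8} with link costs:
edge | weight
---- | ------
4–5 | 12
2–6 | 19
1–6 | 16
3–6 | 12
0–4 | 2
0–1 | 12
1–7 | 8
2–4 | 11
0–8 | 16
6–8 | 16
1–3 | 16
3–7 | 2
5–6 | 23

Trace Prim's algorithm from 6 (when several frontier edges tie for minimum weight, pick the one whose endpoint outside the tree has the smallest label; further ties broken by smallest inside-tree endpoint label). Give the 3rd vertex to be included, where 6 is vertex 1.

7

Prim's algorithm from 6:
Step 1: frontier [3–6 12, 1–6 16, 6–8 16, 2–6 19, 5–6 23] → take 3–6 (12); add 3.
Step 2: frontier [3–7 2, 1–3 16, 1–6 16, 6–8 16, 2–6 19, 5–6 23] → take 3–7 (2); add 7.
Step 3: frontier [1–3 16, 1–6 16, 6–8 16, 2–6 19, 5–6 23, 1–7 8] → take 1–7 (8); add 1.
Step 4: frontier [0–1 12, 6–8 16, 2–6 19, 5–6 23] → take 0–1 (12); add 0.
Step 5: frontier [0–4 2, 0–8 16, 6–8 16, 2–6 19, 5–6 23] → take 0–4 (2); add 4.
Step 6: frontier [0–8 16, 2–4 11, 4–5 12, 6–8 16, 2–6 19, 5–6 23] → take 2–4 (11); add 2.
Step 7: frontier [0–8 16, 4–5 12, 6–8 16, 5–6 23] → take 4–5 (12); add 5.
Step 8: frontier [0–8 16, 6–8 16] → take 0–8 (16); add 8.
Vertex order: 6, 3, 7, 1, 0, 4, 2, 5, 8. The 3rd vertex is 7.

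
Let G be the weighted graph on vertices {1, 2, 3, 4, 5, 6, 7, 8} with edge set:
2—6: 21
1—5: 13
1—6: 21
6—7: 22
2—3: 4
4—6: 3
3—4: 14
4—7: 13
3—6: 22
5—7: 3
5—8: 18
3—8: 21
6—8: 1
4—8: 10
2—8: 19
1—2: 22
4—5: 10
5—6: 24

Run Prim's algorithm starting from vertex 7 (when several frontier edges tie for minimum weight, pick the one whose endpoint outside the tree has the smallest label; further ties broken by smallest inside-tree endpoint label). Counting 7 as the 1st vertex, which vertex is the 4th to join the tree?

6

Prim, starting at 7.
Step 1: cheapest edge leaving the tree is 5—7 (3); add 5.
Step 2: cheapest edge leaving the tree is 4—5 (10); add 4.
Step 3: cheapest edge leaving the tree is 4—6 (3); add 6.
Step 4: cheapest edge leaving the tree is 6—8 (1); add 8.
Step 5: cheapest edge leaving the tree is 1—5 (13); add 1.
Step 6: cheapest edge leaving the tree is 3—4 (14); add 3.
Step 7: cheapest edge leaving the tree is 2—3 (4); add 2.
Vertex order: 7, 5, 4, 6, 8, 1, 3, 2. The 4th vertex is 6.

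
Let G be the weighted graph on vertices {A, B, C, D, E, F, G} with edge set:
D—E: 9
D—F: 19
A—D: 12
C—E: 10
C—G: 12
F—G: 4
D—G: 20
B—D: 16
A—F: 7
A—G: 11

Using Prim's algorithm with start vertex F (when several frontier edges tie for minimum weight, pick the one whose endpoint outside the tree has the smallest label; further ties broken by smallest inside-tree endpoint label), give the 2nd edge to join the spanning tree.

Grow the tree from F using Prim:
Step 1: frontier [F—G 4, A—F 7, D—F 19] → take F—G (4); add G.
Step 2: frontier [A—F 7, D—F 19, A—G 11, C—G 12, D—G 20] → take A—F (7); add A.
Step 3: frontier [A—D 12, D—F 19, C—G 12, D—G 20] → take C—G (12); add C.
Step 4: frontier [A—D 12, C—E 10, D—F 19, D—G 20] → take C—E (10); add E.
Step 5: frontier [A—D 12, D—E 9, D—F 19, D—G 20] → take D—E (9); add D.
Step 6: frontier [B—D 16] → take B—D (16); add B.
The 2nd edge added is A—F.

A-F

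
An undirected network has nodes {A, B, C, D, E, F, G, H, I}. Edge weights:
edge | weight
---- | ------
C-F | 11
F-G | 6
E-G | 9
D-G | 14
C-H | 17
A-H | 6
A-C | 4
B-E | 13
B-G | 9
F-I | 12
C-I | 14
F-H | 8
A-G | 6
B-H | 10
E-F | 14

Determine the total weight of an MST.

66

Kruskal: consider edges lightest-first.
A-C (4): add — endpoints in different components.
A-G (6): add — endpoints in different components.
A-H (6): add — endpoints in different components.
F-G (6): add — endpoints in different components.
F-H (8): skip — F and H already connected.
B-G (9): add — endpoints in different components.
E-G (9): add — endpoints in different components.
B-H (10): skip — B and H already connected.
C-F (11): skip — C and F already connected.
F-I (12): add — endpoints in different components.
B-E (13): skip — B and E already connected.
C-I (14): skip — C and I already connected.
D-G (14): add — endpoints in different components.
MST edges: A-C, A-G, A-H, F-G, B-G, E-G, F-I, D-G; total weight 4+6+6+6+9+9+12+14 = 66.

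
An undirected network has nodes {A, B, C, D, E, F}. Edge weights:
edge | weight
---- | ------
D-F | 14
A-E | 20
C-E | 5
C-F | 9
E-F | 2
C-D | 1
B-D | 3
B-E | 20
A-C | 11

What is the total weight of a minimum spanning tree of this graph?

22

Prim, starting at D.
Step 1: frontier [C-D 1, B-D 3, D-F 14] → take C-D (1); add C.
Step 2: frontier [C-E 5, C-F 9, A-C 11, B-D 3, D-F 14] → take B-D (3); add B.
Step 3: frontier [B-E 20, C-E 5, C-F 9, A-C 11, D-F 14] → take C-E (5); add E.
Step 4: frontier [C-F 9, A-C 11, D-F 14, E-F 2, A-E 20] → take E-F (2); add F.
Step 5: frontier [A-C 11, A-E 20] → take A-C (11); add A.
MST edges: C-D, B-D, C-E, E-F, A-C; total weight 1+3+5+2+11 = 22.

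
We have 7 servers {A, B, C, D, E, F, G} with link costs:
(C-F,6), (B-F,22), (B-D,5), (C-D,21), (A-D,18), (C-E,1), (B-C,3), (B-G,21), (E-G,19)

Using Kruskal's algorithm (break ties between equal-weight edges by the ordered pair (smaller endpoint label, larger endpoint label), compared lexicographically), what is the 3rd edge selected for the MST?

Sort edges by weight, then run Kruskal:
C-E (1): add — endpoints in different components.
B-C (3): add — endpoints in different components.
B-D (5): add — endpoints in different components.
C-F (6): add — endpoints in different components.
A-D (18): add — endpoints in different components.
E-G (19): add — endpoints in different components.
The 3rd edge added is B-D.

B-D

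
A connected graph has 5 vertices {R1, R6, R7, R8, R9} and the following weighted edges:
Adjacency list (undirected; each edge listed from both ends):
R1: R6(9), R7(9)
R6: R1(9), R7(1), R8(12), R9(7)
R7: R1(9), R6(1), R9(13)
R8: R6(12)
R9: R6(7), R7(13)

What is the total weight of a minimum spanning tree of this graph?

Kruskal: consider edges lightest-first.
R6—R7 (1): add. Components now {R6,R7} {R1} {R8} {R9}
R6—R9 (7): add. Components now {R6,R7,R9} {R1} {R8}
R1—R6 (9): add. Components now {R1,R6,R7,R9} {R8}
R1—R7 (9): skip — R1 and R7 already connected.
R6—R8 (12): add. Components now {R1,R6,R7,R8,R9}
MST edges: R6—R7, R6—R9, R1—R6, R6—R8; total weight 1+7+9+12 = 29.

29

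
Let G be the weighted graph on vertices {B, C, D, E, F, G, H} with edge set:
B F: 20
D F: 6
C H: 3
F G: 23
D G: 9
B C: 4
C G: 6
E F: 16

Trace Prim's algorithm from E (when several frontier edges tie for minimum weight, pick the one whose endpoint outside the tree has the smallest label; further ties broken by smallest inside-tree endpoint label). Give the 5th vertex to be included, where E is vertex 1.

Grow the tree from E using Prim:
Step 1: cheapest edge leaving the tree is E F (16); add F.
Step 2: cheapest edge leaving the tree is D F (6); add D.
Step 3: cheapest edge leaving the tree is D G (9); add G.
Step 4: cheapest edge leaving the tree is C G (6); add C.
Step 5: cheapest edge leaving the tree is C H (3); add H.
Step 6: cheapest edge leaving the tree is B C (4); add B.
Vertex order: E, F, D, G, C, H, B. The 5th vertex is C.

C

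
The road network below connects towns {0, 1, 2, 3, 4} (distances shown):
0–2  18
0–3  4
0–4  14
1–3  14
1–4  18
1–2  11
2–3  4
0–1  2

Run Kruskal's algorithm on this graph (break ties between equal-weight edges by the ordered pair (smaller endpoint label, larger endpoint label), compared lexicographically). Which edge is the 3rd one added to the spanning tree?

2-3

Kruskal: consider edges lightest-first.
0–1 (2): add — endpoints in different components.
0–3 (4): add — endpoints in different components.
2–3 (4): add — endpoints in different components.
1–2 (11): skip — 1 and 2 already connected.
0–4 (14): add — endpoints in different components.
The 3rd edge added is 2–3.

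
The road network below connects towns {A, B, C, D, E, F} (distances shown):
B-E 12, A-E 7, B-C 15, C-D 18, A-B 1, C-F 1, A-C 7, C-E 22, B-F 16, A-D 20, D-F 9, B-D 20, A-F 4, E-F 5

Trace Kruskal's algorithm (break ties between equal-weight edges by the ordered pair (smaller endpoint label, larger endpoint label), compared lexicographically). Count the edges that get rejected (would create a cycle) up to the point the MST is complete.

Sort edges by weight, then run Kruskal:
A-B (1): add. Components now {A,B} {C} {D} {E} {F}
C-F (1): add. Components now {A,B} {C,F} {D} {E}
A-F (4): add. Components now {A,B,C,F} {D} {E}
E-F (5): add. Components now {A,B,C,E,F} {D}
A-C (7): skip — A and C already connected.
A-E (7): skip — A and E already connected.
D-F (9): add. Components now {A,B,C,D,E,F}
Edges rejected before the tree was complete: 2.

2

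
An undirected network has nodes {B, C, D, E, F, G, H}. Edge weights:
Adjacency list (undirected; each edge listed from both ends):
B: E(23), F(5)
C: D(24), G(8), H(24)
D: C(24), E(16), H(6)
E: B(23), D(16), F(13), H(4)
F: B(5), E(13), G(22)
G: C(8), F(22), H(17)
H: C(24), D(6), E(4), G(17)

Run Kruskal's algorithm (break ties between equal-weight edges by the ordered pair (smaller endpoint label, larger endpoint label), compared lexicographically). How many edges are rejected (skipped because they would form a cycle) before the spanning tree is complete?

1

Kruskal's algorithm — process edges by increasing weight (ties by edge label):
E-H (4): add — endpoints in different components.
B-F (5): add — endpoints in different components.
D-H (6): add — endpoints in different components.
C-G (8): add — endpoints in different components.
E-F (13): add — endpoints in different components.
D-E (16): skip — D and E already connected.
G-H (17): add — endpoints in different components.
Edges rejected before the tree was complete: 1.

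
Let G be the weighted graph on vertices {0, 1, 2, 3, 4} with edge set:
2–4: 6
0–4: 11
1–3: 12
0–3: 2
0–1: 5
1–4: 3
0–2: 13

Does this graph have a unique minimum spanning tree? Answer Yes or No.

Yes

Kruskal's algorithm — process edges by increasing weight (ties by edge label):
0–3 (2): add — endpoints in different components.
1–4 (3): add — endpoints in different components.
0–1 (5): add — endpoints in different components.
2–4 (6): add — endpoints in different components.
Every non-tree edge has weight strictly greater than the heaviest edge on the tree path between its endpoints, so the MST is unique.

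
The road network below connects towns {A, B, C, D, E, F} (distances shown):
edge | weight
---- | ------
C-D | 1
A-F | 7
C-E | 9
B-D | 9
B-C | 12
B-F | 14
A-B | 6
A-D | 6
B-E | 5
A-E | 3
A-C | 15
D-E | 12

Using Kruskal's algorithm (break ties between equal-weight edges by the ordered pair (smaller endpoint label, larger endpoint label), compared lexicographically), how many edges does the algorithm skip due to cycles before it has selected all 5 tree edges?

Kruskal's algorithm — process edges by increasing weight (ties by edge label):
C-D (1): add — endpoints in different components.
A-E (3): add — endpoints in different components.
B-E (5): add — endpoints in different components.
A-B (6): skip — A and B already connected.
A-D (6): add — endpoints in different components.
A-F (7): add — endpoints in different components.
Edges rejected before the tree was complete: 1.

1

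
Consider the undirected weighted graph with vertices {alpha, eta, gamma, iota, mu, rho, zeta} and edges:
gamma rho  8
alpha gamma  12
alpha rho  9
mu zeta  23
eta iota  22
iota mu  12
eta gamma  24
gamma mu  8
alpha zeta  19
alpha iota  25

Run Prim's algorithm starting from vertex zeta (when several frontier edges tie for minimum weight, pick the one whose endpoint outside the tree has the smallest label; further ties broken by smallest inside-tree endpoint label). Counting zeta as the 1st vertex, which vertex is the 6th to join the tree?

iota

Prim's algorithm from zeta:
Step 1: cheapest edge leaving the tree is alpha zeta (19); add alpha.
Step 2: cheapest edge leaving the tree is alpha rho (9); add rho.
Step 3: cheapest edge leaving the tree is gamma rho (8); add gamma.
Step 4: cheapest edge leaving the tree is gamma mu (8); add mu.
Step 5: cheapest edge leaving the tree is iota mu (12); add iota.
Step 6: cheapest edge leaving the tree is eta iota (22); add eta.
Vertex order: zeta, alpha, rho, gamma, mu, iota, eta. The 6th vertex is iota.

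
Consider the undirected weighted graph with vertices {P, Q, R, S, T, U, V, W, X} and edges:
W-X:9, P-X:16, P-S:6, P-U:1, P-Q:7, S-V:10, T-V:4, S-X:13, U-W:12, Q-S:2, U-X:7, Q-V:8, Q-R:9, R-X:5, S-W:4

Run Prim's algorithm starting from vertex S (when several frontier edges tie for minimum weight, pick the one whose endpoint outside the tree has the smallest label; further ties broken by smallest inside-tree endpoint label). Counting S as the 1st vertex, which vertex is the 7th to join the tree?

Grow the tree from S using Prim:
Step 1: cheapest edge leaving the tree is Q-S (2); add Q.
Step 2: cheapest edge leaving the tree is S-W (4); add W.
Step 3: cheapest edge leaving the tree is P-S (6); add P.
Step 4: cheapest edge leaving the tree is P-U (1); add U.
Step 5: cheapest edge leaving the tree is U-X (7); add X.
Step 6: cheapest edge leaving the tree is R-X (5); add R.
Step 7: cheapest edge leaving the tree is Q-V (8); add V.
Step 8: cheapest edge leaving the tree is T-V (4); add T.
Vertex order: S, Q, W, P, U, X, R, V, T. The 7th vertex is R.

R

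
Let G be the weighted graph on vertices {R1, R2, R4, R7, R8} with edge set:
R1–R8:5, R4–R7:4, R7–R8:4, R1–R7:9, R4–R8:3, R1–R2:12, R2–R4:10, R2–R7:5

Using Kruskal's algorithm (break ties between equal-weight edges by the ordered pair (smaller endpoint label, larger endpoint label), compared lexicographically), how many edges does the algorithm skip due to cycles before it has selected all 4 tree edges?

Kruskal: consider edges lightest-first.
R4–R8 (3): add — endpoints in different components.
R4–R7 (4): add — endpoints in different components.
R7–R8 (4): skip — R7 and R8 already connected.
R1–R8 (5): add — endpoints in different components.
R2–R7 (5): add — endpoints in different components.
Edges rejected before the tree was complete: 1.

1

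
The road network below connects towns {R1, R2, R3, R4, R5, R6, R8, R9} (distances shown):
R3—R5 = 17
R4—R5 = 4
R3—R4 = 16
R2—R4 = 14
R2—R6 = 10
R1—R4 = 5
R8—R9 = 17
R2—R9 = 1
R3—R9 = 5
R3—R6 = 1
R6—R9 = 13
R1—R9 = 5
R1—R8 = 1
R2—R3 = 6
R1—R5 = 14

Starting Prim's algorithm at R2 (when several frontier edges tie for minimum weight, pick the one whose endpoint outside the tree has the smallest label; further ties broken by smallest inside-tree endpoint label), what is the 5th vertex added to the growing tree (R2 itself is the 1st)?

R3

Prim, starting at R2.
Step 1: cheapest edge leaving the tree is R2—R9 (1); add R9.
Step 2: cheapest edge leaving the tree is R1—R9 (5); add R1.
Step 3: cheapest edge leaving the tree is R1—R8 (1); add R8.
Step 4: cheapest edge leaving the tree is R3—R9 (5); add R3.
Step 5: cheapest edge leaving the tree is R3—R6 (1); add R6.
Step 6: cheapest edge leaving the tree is R1—R4 (5); add R4.
Step 7: cheapest edge leaving the tree is R4—R5 (4); add R5.
Vertex order: R2, R9, R1, R8, R3, R6, R4, R5. The 5th vertex is R3.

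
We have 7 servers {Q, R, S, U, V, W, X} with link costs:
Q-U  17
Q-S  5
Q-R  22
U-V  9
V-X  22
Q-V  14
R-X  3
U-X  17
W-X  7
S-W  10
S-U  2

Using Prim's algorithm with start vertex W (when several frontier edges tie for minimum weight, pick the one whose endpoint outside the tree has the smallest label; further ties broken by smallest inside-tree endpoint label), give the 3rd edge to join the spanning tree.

S-W

Prim's algorithm from W:
Step 1: frontier [W-X 7, S-W 10] → take W-X (7); add X.
Step 2: frontier [S-W 10, R-X 3, U-X 17, V-X 22] → take R-X (3); add R.
Step 3: frontier [Q-R 22, S-W 10, U-X 17, V-X 22] → take S-W (10); add S.
Step 4: frontier [Q-R 22, S-U 2, Q-S 5, U-X 17, V-X 22] → take S-U (2); add U.
Step 5: frontier [Q-R 22, Q-S 5, U-V 9, Q-U 17, V-X 22] → take Q-S (5); add Q.
Step 6: frontier [Q-V 14, U-V 9, V-X 22] → take U-V (9); add V.
The 3rd edge added is S-W.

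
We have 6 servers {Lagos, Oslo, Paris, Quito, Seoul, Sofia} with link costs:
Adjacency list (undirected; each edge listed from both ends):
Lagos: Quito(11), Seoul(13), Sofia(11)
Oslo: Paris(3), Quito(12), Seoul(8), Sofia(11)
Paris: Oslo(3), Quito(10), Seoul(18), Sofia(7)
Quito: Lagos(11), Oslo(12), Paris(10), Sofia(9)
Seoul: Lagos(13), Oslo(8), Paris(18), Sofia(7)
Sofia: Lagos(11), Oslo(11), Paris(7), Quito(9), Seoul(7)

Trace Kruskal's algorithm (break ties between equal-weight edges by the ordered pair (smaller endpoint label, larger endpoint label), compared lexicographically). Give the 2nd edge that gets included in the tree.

Paris-Sofia

Kruskal's algorithm — process edges by increasing weight (ties by edge label):
Oslo—Paris (3): add. Components now {Sofia} {Quito} {Lagos} {Oslo,Paris} {Seoul}
Paris—Sofia (7): add. Components now {Oslo,Paris,Sofia} {Quito} {Lagos} {Seoul}
Seoul—Sofia (7): add. Components now {Oslo,Paris,Seoul,Sofia} {Quito} {Lagos}
Oslo—Seoul (8): skip — Oslo and Seoul already connected.
Quito—Sofia (9): add. Components now {Oslo,Paris,Quito,Seoul,Sofia} {Lagos}
Paris—Quito (10): skip — Quito and Paris already connected.
Lagos—Quito (11): add. Components now {Lagos,Oslo,Paris,Quito,Seoul,Sofia}
The 2nd edge added is Paris—Sofia.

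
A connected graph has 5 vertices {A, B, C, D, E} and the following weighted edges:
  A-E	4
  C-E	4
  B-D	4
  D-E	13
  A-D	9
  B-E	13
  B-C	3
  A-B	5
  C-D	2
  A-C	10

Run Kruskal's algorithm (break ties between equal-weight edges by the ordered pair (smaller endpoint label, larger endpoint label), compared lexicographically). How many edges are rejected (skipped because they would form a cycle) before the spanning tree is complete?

1

Kruskal's algorithm — process edges by increasing weight (ties by edge label):
C-D (2): add — endpoints in different components.
B-C (3): add — endpoints in different components.
A-E (4): add — endpoints in different components.
B-D (4): skip — B and D already connected.
C-E (4): add — endpoints in different components.
Edges rejected before the tree was complete: 1.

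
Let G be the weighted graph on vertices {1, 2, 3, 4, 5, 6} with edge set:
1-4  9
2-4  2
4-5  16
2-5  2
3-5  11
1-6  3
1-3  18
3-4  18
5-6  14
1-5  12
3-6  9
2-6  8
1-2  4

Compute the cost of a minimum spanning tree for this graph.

20

Kruskal's algorithm — process edges by increasing weight (ties by edge label):
2-4 (2): add. Components now {1} {2,4} {3} {5} {6}
2-5 (2): add. Components now {1} {2,4,5} {3} {6}
1-6 (3): add. Components now {1,6} {2,4,5} {3}
1-2 (4): add. Components now {1,2,4,5,6} {3}
2-6 (8): skip — 2 and 6 already connected.
1-4 (9): skip — 1 and 4 already connected.
3-6 (9): add. Components now {1,2,3,4,5,6}
MST edges: 2-4, 2-5, 1-6, 1-2, 3-6; total weight 2+2+3+4+9 = 20.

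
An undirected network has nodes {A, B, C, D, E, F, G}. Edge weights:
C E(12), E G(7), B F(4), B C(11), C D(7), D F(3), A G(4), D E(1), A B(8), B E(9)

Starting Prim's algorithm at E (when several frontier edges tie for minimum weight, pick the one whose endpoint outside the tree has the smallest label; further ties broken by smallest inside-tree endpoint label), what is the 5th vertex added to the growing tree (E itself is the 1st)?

C

Prim's algorithm from E:
Step 1: frontier [D E 1, E G 7, B E 9, C E 12] → take D E (1); add D.
Step 2: frontier [D F 3, C D 7, E G 7, B E 9, C E 12] → take D F (3); add F.
Step 3: frontier [C D 7, E G 7, B E 9, C E 12, B F 4] → take B F (4); add B.
Step 4: frontier [A B 8, B C 11, C D 7, E G 7, C E 12] → take C D (7); add C.
Step 5: frontier [A B 8, E G 7] → take E G (7); add G.
Step 6: frontier [A B 8, A G 4] → take A G (4); add A.
Vertex order: E, D, F, B, C, G, A. The 5th vertex is C.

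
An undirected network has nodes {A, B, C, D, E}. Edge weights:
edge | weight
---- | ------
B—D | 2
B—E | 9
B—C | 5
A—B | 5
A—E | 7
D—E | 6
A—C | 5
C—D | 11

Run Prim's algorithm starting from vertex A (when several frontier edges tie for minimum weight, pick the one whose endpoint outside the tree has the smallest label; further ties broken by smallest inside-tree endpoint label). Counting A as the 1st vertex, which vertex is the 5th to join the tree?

E

Prim, starting at A.
Step 1: frontier [A—B 5, A—C 5, A—E 7] → take A—B (5); add B.
Step 2: frontier [A—C 5, A—E 7, B—D 2, B—C 5, B—E 9] → take B—D (2); add D.
Step 3: frontier [A—C 5, A—E 7, B—C 5, B—E 9, D—E 6, C—D 11] → take A—C (5); add C.
Step 4: frontier [A—E 7, B—E 9, D—E 6] → take D—E (6); add E.
Vertex order: A, B, D, C, E. The 5th vertex is E.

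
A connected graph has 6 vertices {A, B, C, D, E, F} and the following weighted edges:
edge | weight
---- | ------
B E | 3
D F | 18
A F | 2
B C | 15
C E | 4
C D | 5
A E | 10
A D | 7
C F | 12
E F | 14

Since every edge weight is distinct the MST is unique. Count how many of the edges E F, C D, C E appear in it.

Kruskal: consider edges lightest-first.
A F (2): add. Components now {A,F} {B} {C} {D} {E}
B E (3): add. Components now {A,F} {B,E} {C} {D}
C E (4): add. Components now {A,F} {B,C,E} {D}
C D (5): add. Components now {A,F} {B,C,D,E}
A D (7): add. Components now {A,B,C,D,E,F}
MST edge set: {A F, B E, C E, C D, A D}.
Of the listed edges, {C D, C E} are in the MST → 2.

2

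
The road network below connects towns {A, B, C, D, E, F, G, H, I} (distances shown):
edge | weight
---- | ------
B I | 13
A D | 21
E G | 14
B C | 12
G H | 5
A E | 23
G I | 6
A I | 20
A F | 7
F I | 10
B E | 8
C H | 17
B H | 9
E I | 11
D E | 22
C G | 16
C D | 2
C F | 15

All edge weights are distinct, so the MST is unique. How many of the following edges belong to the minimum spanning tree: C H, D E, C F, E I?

0

Sort edges by weight, then run Kruskal:
C D (2): add — endpoints in different components.
G H (5): add — endpoints in different components.
G I (6): add — endpoints in different components.
A F (7): add — endpoints in different components.
B E (8): add — endpoints in different components.
B H (9): add — endpoints in different components.
F I (10): add — endpoints in different components.
E I (11): skip — E and I already connected.
B C (12): add — endpoints in different components.
MST edge set: {C D, G H, G I, A F, B E, B H, F I, B C}.
Of the listed edges, {} are in the MST → 0.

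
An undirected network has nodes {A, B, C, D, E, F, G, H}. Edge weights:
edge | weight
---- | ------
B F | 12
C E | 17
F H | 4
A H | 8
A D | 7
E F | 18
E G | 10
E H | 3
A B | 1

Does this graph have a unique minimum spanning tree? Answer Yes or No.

Kruskal: consider edges lightest-first.
A B (1): add — endpoints in different components.
E H (3): add — endpoints in different components.
F H (4): add — endpoints in different components.
A D (7): add — endpoints in different components.
A H (8): add — endpoints in different components.
E G (10): add — endpoints in different components.
B F (12): skip — B and F already connected.
C E (17): add — endpoints in different components.
Every non-tree edge has weight strictly greater than the heaviest edge on the tree path between its endpoints, so the MST is unique.

Yes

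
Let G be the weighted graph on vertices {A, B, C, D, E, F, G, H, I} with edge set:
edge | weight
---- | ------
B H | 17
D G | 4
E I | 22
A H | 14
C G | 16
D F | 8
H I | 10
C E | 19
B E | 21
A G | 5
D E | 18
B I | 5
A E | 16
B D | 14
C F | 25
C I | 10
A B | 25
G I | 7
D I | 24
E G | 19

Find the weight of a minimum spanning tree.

65

Sort edges by weight, then run Kruskal:
D G (4): add — endpoints in different components.
A G (5): add — endpoints in different components.
B I (5): add — endpoints in different components.
G I (7): add — endpoints in different components.
D F (8): add — endpoints in different components.
C I (10): add — endpoints in different components.
H I (10): add — endpoints in different components.
A H (14): skip — A and H already connected.
B D (14): skip — B and D already connected.
A E (16): add — endpoints in different components.
MST edges: D G, A G, B I, G I, D F, C I, H I, A E; total weight 4+5+5+7+8+10+10+16 = 65.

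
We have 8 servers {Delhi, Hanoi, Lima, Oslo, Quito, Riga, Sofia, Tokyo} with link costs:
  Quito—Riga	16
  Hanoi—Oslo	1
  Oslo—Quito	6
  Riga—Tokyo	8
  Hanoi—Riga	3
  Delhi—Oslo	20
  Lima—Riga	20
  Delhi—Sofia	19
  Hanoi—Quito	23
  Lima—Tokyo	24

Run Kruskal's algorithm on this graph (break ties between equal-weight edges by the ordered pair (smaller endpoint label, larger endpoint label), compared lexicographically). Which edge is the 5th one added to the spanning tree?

Delhi-Sofia

Kruskal: consider edges lightest-first.
Hanoi—Oslo (1): add — endpoints in different components.
Hanoi—Riga (3): add — endpoints in different components.
Oslo—Quito (6): add — endpoints in different components.
Riga—Tokyo (8): add — endpoints in different components.
Quito—Riga (16): skip — Quito and Riga already connected.
Delhi—Sofia (19): add — endpoints in different components.
Delhi—Oslo (20): add — endpoints in different components.
Lima—Riga (20): add — endpoints in different components.
The 5th edge added is Delhi—Sofia.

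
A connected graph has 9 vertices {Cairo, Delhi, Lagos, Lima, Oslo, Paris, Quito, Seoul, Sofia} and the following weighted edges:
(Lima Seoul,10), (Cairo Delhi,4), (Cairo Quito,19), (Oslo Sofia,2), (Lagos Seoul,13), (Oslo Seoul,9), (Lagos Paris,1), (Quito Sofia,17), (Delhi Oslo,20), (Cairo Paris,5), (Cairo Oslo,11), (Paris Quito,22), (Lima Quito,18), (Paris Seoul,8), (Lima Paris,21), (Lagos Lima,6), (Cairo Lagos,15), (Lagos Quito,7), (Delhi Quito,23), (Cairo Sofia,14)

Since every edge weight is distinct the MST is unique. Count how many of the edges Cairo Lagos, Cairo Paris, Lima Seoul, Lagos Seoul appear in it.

Sort edges by weight, then run Kruskal:
Lagos Paris (1): add — endpoints in different components.
Oslo Sofia (2): add — endpoints in different components.
Cairo Delhi (4): add — endpoints in different components.
Cairo Paris (5): add — endpoints in different components.
Lagos Lima (6): add — endpoints in different components.
Lagos Quito (7): add — endpoints in different components.
Paris Seoul (8): add — endpoints in different components.
Oslo Seoul (9): add — endpoints in different components.
MST edge set: {Lagos Paris, Oslo Sofia, Cairo Delhi, Cairo Paris, Lagos Lima, Lagos Quito, Paris Seoul, Oslo Seoul}.
Of the listed edges, {Cairo Paris} are in the MST → 1.

1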